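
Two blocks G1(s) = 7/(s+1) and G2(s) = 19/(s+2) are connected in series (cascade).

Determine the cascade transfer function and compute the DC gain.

Series: multiply transfer functions. G_eq = 7/(s+1) × 19/(s+2) = 133/((s+1)(s+2)). DC gain = 133/(1×2) = 66.5.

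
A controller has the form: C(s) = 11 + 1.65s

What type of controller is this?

This is a Proportional-Derivative (PD) controller.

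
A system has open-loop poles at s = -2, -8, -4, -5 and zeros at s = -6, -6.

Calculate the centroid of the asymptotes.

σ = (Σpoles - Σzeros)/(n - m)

σ = (Σpoles - Σzeros)/(n - m) = (-19 - (-12))/(4 - 2) = -7/2 = -3.5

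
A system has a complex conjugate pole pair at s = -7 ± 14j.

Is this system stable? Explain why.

Real part of poles is -7 (< 0, left half-plane). Stable.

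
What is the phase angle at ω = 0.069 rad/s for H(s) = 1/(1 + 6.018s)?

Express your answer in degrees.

Phase = -arctan(ωτ) = -arctan(0.069 × 6.018) = -22.6°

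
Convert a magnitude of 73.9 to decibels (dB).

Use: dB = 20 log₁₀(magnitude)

dB = 20 log₁₀(73.9) = 37.4 dB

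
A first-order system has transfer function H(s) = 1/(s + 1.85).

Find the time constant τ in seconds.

For H(s) = 1/(s + 1/τ), the pole is at -1/τ = -1.85, so τ = 1/1.85 = 0.5405 s.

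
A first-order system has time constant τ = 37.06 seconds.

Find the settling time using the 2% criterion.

For first-order system, 2% settling time ≈ 4τ = 4 × 37.06 = 148.24 s.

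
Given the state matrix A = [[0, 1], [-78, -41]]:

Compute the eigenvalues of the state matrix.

det(A - λI) = λ² - (-41)λ + 78 = (λ - (-39))(λ - (-2)). Eigenvalues: -39, -2.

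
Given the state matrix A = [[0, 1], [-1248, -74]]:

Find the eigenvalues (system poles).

det(A - λI) = λ² - (-74)λ + 1248 = (λ - (-48))(λ - (-26)). Eigenvalues: -48, -26.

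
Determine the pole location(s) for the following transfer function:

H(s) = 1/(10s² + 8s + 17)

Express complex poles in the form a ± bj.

Discriminant = 8² - 4×10×17 = 64 - 680 = -616 < 0, so the poles are a complex conjugate pair s = (-8 ± j√616)/(2×10). Real part = -8/(2×10) = -8/20 = -0.4; imaginary part = ±√616/(2×10) ≈ 1.2410. Poles: s = -0.4 ± 1.2410j.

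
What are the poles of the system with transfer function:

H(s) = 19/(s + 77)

Pole is where denominator = 0: s + 77 = 0, so s = -77.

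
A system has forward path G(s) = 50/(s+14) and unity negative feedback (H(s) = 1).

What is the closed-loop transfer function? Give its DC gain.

T(s) = G/(1+GH) = [50/(s+14)] / [1 + 50/(s+14)] = 50/(s+14+50) = 50/(s+64). DC gain = 50/64 = 0.78125.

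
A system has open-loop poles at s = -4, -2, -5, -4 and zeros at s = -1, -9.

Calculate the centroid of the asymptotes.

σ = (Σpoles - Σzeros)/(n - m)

σ = (Σpoles - Σzeros)/(n - m) = (-15 - (-10))/(4 - 2) = -5/2 = -2.5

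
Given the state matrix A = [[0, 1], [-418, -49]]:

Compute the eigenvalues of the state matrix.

det(A - λI) = λ² - (-49)λ + 418 = (λ - (-38))(λ - (-11)). Eigenvalues: -38, -11.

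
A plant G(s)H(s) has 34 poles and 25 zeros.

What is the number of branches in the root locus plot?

Root locus has n branches where n = number of poles = 34.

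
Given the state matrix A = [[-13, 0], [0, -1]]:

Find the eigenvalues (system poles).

For diagonal matrix, eigenvalues are diagonal entries: λ₁ = -13, λ₂ = -1.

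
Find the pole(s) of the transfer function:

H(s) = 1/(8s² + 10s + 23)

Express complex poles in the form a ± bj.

Discriminant = 10² - 4×8×23 = 100 - 736 = -636 < 0, so the poles are a complex conjugate pair s = (-10 ± j√636)/(2×8). Real part = -10/(2×8) = -10/16 = -0.625; imaginary part = ±√636/(2×8) ≈ 1.5762. Poles: s = -0.625 ± 1.5762j.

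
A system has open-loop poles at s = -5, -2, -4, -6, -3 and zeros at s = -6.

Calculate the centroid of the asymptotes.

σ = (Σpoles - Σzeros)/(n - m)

σ = (Σpoles - Σzeros)/(n - m) = (-20 - (-6))/(5 - 1) = -14/4 = -3.5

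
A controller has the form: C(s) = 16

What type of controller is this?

This is a Proportional (P) controller.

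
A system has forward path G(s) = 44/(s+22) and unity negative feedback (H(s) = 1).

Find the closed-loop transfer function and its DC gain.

T(s) = G/(1+GH) = [44/(s+22)] / [1 + 44/(s+22)] = 44/(s+22+44) = 44/(s+66). DC gain = 44/66 = 0.6667.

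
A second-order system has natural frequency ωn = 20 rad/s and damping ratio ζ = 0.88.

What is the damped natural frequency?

ωd = ωn√(1 - ζ²) = 20√(1 - 0.88²) = 9.5 rad/s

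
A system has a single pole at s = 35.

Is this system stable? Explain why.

Pole at s = 35 is in the right half-plane. Unstable.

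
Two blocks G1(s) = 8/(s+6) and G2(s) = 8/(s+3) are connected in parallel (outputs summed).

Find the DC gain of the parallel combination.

Parallel: G_eq = G1 + G2. DC gain = G1(0) + G2(0) = 8/6 + 8/3 = 1.3333 + 2.6667 = 4.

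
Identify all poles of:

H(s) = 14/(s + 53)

Pole is where denominator = 0: s + 53 = 0, so s = -53.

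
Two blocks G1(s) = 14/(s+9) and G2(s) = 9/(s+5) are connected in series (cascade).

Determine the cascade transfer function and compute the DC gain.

Series: multiply transfer functions. G_eq = 14/(s+9) × 9/(s+5) = 126/((s+9)(s+5)). DC gain = 126/(9×5) = 2.8.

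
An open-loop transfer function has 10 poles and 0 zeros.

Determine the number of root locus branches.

Root locus has n branches where n = number of poles = 10.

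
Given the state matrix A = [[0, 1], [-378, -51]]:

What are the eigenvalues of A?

det(A - λI) = λ² - (-51)λ + 378 = (λ - (-42))(λ - (-9)). Eigenvalues: -42, -9.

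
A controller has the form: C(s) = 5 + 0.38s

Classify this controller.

This is a Proportional-Derivative (PD) controller.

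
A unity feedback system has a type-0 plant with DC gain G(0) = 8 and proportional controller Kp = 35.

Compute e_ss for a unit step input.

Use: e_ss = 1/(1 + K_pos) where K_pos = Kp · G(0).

K_pos = Kp · G(0) = 35 × 8 = 280. e_ss = 1/(1 + 280) = 0.0036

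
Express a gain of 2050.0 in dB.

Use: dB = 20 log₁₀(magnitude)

dB = 20 log₁₀(2050.0) = 66.2 dB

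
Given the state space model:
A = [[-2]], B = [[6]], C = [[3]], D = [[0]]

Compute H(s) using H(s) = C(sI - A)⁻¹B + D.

(sI - A)⁻¹ = 1/(s + 2). H(s) = 3 × 6/(s + 2) + 0 = 18/(s + 2).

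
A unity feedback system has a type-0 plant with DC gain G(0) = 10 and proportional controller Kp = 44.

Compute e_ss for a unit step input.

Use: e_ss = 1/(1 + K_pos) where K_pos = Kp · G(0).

K_pos = Kp · G(0) = 44 × 10 = 440. e_ss = 1/(1 + 440) = 0.0023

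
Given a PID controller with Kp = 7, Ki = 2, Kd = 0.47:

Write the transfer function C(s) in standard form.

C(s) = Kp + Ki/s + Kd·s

Substituting values: C(s) = 7 + 2/s + 0.47s = (0.47s² + 7s + 2)/s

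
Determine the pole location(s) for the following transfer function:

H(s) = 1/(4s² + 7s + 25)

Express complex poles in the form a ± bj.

Discriminant = 7² - 4×4×25 = 49 - 400 = -351 < 0, so the poles are a complex conjugate pair s = (-7 ± j√351)/(2×4). Real part = -7/(2×4) = -7/8 = -0.875; imaginary part = ±√351/(2×4) ≈ 2.3419. Poles: s = -0.875 ± 2.3419j.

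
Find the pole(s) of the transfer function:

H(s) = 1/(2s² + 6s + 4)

Discriminant = 6² - 4×2×4 = 36 - 32 = 4 > 0, so two distinct real poles. Using quadratic formula: s = (-6 ± √4)/(2×2) = (-6 ± √4)/4, with √4 = 2. s₁ = -4/4 = -1, s₂ = -8/4 = -2. Poles: s₁ = -1, s₂ = -2.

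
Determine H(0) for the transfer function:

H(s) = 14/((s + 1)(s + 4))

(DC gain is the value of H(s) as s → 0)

DC gain = H(0) = 14/(1 × 4) = 14/4 = 3.5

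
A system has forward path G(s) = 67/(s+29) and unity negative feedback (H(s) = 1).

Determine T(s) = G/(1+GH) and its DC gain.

T(s) = G/(1+GH) = [67/(s+29)] / [1 + 67/(s+29)] = 67/(s+29+67) = 67/(s+96). DC gain = 67/96 = 0.6979.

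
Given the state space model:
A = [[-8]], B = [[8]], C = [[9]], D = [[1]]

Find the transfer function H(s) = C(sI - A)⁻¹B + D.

(sI - A)⁻¹ = 1/(s + 8). H(s) = 9×8/(s + 8) + 1 = (s + 80)/(s + 8).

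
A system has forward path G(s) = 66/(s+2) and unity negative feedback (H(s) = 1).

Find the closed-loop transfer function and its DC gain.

T(s) = G/(1+GH) = [66/(s+2)] / [1 + 66/(s+2)] = 66/(s+2+66) = 66/(s+68). DC gain = 66/68 = 0.9706.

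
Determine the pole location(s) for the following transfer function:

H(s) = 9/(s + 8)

Pole is where denominator = 0: s + 8 = 0, so s = -8.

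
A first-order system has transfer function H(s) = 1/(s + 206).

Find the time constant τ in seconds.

For H(s) = 1/(s + 1/τ), the pole is at -1/τ = -206, so τ = 1/206 = 0.0049 s.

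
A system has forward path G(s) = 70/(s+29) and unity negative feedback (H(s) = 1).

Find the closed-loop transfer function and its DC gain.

T(s) = G/(1+GH) = [70/(s+29)] / [1 + 70/(s+29)] = 70/(s+29+70) = 70/(s+99). DC gain = 70/99 = 0.7071.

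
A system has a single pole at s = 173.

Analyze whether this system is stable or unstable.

Pole at s = 173 is in the right half-plane. Unstable.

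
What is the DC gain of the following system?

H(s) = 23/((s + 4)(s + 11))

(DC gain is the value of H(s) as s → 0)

DC gain = H(0) = 23/(4 × 11) = 23/44 = 0.5227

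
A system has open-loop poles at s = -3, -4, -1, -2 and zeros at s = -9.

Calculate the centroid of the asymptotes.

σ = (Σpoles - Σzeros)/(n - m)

σ = (Σpoles - Σzeros)/(n - m) = (-10 - (-9))/(4 - 1) = -1/3 = -0.33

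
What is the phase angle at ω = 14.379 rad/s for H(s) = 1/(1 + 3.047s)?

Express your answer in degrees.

Phase = -arctan(ωτ) = -arctan(14.379 × 3.047) = -88.7°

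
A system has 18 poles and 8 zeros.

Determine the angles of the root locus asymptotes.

n - m = 18 - 8 = 10. Angles: θk = (2k + 1)·180°/10 = 18°, 54°, 90°, 126°, 162°, 198°, 234°, 270°, 306°, 342°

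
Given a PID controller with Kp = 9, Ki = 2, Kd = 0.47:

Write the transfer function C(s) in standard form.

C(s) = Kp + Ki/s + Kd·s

Substituting values: C(s) = 9 + 2/s + 0.47s = (0.47s² + 9s + 2)/s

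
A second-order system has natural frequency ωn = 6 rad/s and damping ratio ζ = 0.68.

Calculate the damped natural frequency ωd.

ωd = ωn√(1 - ζ²) = 6√(1 - 0.68²) = 4.4 rad/s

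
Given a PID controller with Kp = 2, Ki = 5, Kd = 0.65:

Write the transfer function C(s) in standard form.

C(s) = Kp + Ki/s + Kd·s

Substituting values: C(s) = 2 + 5/s + 0.65s = (0.65s² + 2s + 5)/s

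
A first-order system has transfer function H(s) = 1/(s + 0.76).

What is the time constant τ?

For H(s) = 1/(s + 1/τ), the pole is at -1/τ = -0.76, so τ = 1/0.76 = 1.3158 s.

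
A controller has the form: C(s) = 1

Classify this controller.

This is a Proportional (P) controller.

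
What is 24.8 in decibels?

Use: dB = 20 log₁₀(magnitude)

dB = 20 log₁₀(24.8) = 27.9 dB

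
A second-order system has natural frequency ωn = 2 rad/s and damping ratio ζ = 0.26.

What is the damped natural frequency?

ωd = ωn√(1 - ζ²) = 2√(1 - 0.26²) = 1.93 rad/s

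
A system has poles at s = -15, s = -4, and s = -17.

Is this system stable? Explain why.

All poles are in the left half-plane. System is stable.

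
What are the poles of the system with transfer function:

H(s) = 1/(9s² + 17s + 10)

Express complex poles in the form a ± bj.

Discriminant = 17² - 4×9×10 = 289 - 360 = -71 < 0, so the poles are a complex conjugate pair s = (-17 ± j√71)/(2×9). Real part = -17/(2×9) = -17/18 ≈ -0.9444; imaginary part = ±√71/(2×9) ≈ 0.4681. Poles: s = -0.9444 ± 0.4681j.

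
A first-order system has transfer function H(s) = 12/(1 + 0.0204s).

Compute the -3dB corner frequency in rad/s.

Corner frequency = 1/τ = 1/0.0204 = 49.02 rad/s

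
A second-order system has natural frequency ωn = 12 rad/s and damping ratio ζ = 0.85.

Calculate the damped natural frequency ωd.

ωd = ωn√(1 - ζ²) = 12√(1 - 0.85²) = 6.32 rad/s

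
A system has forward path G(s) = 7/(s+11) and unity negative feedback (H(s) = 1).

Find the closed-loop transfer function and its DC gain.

T(s) = G/(1+GH) = [7/(s+11)] / [1 + 7/(s+11)] = 7/(s+11+7) = 7/(s+18). DC gain = 7/18 = 0.3889.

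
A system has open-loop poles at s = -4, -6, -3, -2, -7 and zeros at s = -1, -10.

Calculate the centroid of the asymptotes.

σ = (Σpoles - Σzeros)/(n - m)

σ = (Σpoles - Σzeros)/(n - m) = (-22 - (-11))/(5 - 2) = -11/3 = -3.67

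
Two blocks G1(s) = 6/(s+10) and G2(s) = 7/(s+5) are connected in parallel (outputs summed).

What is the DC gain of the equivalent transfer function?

Parallel: G_eq = G1 + G2. DC gain = G1(0) + G2(0) = 6/10 + 7/5 = 0.6 + 1.4 = 2.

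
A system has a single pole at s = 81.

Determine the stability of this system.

Pole at s = 81 is in the right half-plane. Unstable.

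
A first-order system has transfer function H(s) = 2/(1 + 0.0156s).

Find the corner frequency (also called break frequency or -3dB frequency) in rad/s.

Corner frequency = 1/τ = 1/0.0156 = 64.103 rad/s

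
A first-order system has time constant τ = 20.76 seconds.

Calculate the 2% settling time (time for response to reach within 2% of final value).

For first-order system, 2% settling time ≈ 4τ = 4 × 20.76 = 83.04 s.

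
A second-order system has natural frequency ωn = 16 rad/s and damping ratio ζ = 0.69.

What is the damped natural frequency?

ωd = ωn√(1 - ζ²) = 16√(1 - 0.69²) = 11.58 rad/s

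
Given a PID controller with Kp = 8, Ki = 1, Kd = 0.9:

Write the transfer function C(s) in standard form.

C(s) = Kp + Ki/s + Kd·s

Substituting values: C(s) = 8 + 1/s + 0.9s = (0.9s² + 8s + 1)/s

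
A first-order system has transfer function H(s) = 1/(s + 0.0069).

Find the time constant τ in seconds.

For H(s) = 1/(s + 1/τ), the pole is at -1/τ = -0.0069, so τ = 1/0.0069 = 144.9 s.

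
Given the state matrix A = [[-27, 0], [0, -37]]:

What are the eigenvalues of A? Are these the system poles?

For diagonal matrix, eigenvalues are diagonal entries: λ₁ = -27, λ₂ = -37. Eigenvalues of A = system poles.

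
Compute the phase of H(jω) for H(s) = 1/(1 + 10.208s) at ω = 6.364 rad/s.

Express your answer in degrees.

Phase = -arctan(ωτ) = -arctan(6.364 × 10.208) = -89.1°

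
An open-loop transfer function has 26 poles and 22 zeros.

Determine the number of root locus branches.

Root locus has n branches where n = number of poles = 26.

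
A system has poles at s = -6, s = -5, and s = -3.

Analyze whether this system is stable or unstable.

All poles are in the left half-plane. System is stable.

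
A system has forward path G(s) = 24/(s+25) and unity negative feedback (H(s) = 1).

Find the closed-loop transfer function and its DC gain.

T(s) = G/(1+GH) = [24/(s+25)] / [1 + 24/(s+25)] = 24/(s+25+24) = 24/(s+49). DC gain = 24/49 = 0.4898.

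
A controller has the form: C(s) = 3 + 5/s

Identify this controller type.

This is a Proportional-Integral (PI) controller.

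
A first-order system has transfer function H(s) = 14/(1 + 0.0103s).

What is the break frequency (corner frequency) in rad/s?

Corner frequency = 1/τ = 1/0.0103 = 97.087 rad/s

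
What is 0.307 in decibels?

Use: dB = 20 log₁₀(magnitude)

dB = 20 log₁₀(0.307) = -10.3 dB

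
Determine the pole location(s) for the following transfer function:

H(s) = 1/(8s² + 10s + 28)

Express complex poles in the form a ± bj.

Discriminant = 10² - 4×8×28 = 100 - 896 = -796 < 0, so the poles are a complex conjugate pair s = (-10 ± j√796)/(2×8). Real part = -10/(2×8) = -10/16 = -0.625; imaginary part = ±√796/(2×8) ≈ 1.7633. Poles: s = -0.625 ± 1.7633j.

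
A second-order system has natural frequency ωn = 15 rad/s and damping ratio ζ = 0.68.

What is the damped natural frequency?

ωd = ωn√(1 - ζ²) = 15√(1 - 0.68²) = 11.0 rad/s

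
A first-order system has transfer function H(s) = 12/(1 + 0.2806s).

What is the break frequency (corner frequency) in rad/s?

Corner frequency = 1/τ = 1/0.2806 = 3.564 rad/s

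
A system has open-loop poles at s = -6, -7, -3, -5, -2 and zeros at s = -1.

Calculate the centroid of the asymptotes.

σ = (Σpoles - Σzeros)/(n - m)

σ = (Σpoles - Σzeros)/(n - m) = (-23 - (-1))/(5 - 1) = -22/4 = -5.5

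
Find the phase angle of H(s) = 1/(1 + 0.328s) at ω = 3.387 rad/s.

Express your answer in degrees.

Phase = -arctan(ωτ) = -arctan(3.387 × 0.328) = -48.0°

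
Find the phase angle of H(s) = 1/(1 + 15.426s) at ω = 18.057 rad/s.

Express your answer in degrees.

Phase = -arctan(ωτ) = -arctan(18.057 × 15.426) = -89.8°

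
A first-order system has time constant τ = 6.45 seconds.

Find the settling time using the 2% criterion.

For first-order system, 2% settling time ≈ 4τ = 4 × 6.45 = 25.8 s.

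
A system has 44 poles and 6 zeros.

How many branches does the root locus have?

Root locus has n branches where n = number of poles = 44.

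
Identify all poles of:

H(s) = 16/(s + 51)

Pole is where denominator = 0: s + 51 = 0, so s = -51.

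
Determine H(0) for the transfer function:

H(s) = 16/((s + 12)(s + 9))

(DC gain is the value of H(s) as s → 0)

DC gain = H(0) = 16/(12 × 9) = 16/108 = 0.1481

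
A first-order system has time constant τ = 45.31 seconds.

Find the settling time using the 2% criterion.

For first-order system, 2% settling time ≈ 4τ = 4 × 45.31 = 181.24 s.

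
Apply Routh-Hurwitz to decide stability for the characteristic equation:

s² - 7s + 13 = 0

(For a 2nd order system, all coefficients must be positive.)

Coefficients: 1, -7, 13. b=-7 not positive, so system is unstable.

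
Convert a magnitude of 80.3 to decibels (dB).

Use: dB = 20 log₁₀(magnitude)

dB = 20 log₁₀(80.3) = 38.1 dB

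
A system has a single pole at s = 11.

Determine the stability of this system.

Pole at s = 11 is in the right half-plane. Unstable.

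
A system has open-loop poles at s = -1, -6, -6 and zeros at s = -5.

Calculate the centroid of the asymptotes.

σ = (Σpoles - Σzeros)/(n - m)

σ = (Σpoles - Σzeros)/(n - m) = (-13 - (-5))/(3 - 1) = -8/2 = -4.0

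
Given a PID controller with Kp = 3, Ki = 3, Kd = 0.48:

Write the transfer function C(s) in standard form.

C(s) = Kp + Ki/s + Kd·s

Substituting values: C(s) = 3 + 3/s + 0.48s = (0.48s² + 3s + 3)/s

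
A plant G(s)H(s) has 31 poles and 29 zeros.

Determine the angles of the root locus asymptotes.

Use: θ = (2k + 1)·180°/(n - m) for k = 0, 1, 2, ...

n - m = 31 - 29 = 2. Angles: θk = (2k + 1)·180°/2 = 90°, 270°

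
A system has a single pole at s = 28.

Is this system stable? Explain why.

Pole at s = 28 is in the right half-plane. Unstable.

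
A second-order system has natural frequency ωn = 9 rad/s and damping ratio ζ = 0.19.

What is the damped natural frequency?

ωd = ωn√(1 - ζ²) = 9√(1 - 0.19²) = 8.84 rad/s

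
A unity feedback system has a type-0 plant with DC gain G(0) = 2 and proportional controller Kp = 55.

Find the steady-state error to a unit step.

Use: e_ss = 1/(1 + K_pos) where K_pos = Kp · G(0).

K_pos = Kp · G(0) = 55 × 2 = 110. e_ss = 1/(1 + 110) = 0.0090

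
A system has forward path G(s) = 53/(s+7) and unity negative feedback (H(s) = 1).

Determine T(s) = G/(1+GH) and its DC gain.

T(s) = G/(1+GH) = [53/(s+7)] / [1 + 53/(s+7)] = 53/(s+7+53) = 53/(s+60). DC gain = 53/60 = 0.8833.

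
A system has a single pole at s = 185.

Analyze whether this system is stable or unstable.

Pole at s = 185 is in the right half-plane. Unstable.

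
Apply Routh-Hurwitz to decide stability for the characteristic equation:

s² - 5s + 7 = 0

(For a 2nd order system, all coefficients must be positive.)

Coefficients: 1, -5, 7. b=-5 not positive, so system is unstable.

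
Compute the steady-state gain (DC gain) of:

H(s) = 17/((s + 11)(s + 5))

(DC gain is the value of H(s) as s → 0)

DC gain = H(0) = 17/(11 × 5) = 17/55 = 0.3091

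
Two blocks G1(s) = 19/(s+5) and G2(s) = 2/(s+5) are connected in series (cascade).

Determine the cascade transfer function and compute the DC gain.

Series: multiply transfer functions. G_eq = 19/(s+5) × 2/(s+5) = 38/((s+5)(s+5)). DC gain = 38/(5×5) = 1.52.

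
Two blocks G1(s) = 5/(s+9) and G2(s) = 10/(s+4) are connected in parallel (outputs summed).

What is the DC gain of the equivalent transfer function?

Parallel: G_eq = G1 + G2. DC gain = G1(0) + G2(0) = 5/9 + 10/4 = 0.5556 + 2.5 = 3.0556.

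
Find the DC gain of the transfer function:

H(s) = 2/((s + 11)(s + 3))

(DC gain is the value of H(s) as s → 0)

DC gain = H(0) = 2/(11 × 3) = 2/33 = 0.0606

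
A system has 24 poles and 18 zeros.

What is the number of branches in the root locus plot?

Root locus has n branches where n = number of poles = 24.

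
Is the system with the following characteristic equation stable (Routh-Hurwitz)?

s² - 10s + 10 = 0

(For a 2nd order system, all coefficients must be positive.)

Coefficients: 1, -10, 10. b=-10 not positive, so system is unstable.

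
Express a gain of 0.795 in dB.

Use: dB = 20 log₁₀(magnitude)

dB = 20 log₁₀(0.795) = -2.0 dB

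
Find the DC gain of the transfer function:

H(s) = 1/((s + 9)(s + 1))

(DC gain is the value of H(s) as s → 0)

DC gain = H(0) = 1/(9 × 1) = 1/9 = 0.1111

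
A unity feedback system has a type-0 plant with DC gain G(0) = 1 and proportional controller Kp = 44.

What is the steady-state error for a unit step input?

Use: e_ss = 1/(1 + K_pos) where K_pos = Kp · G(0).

K_pos = Kp · G(0) = 44 × 1 = 44. e_ss = 1/(1 + 44) = 0.0222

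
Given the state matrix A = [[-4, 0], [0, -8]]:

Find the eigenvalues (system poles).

For diagonal matrix, eigenvalues are diagonal entries: λ₁ = -4, λ₂ = -8.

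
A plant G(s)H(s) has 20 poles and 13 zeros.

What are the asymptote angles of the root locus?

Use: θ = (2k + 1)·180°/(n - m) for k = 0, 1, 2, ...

n - m = 20 - 13 = 7. Angles: θk = (2k + 1)·180°/7 = 25.71°, 77.14°, 128.57°, 180°, 231.43°, 282.86°, 334.29°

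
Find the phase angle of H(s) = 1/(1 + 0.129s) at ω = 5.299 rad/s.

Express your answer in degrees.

Phase = -arctan(ωτ) = -arctan(5.299 × 0.129) = -34.4°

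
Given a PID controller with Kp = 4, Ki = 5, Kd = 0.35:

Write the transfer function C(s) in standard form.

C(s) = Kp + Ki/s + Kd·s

Substituting values: C(s) = 4 + 5/s + 0.35s = (0.35s² + 4s + 5)/s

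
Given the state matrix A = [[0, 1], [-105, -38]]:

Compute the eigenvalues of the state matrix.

det(A - λI) = λ² - (-38)λ + 105 = (λ - (-35))(λ - (-3)). Eigenvalues: -35, -3.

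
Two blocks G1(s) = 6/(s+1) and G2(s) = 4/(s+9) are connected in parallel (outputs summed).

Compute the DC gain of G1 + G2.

Parallel: G_eq = G1 + G2. DC gain = G1(0) + G2(0) = 6/1 + 4/9 = 6 + 0.4444 = 6.4444.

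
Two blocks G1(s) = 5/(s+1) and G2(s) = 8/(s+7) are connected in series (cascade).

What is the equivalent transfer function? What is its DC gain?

Series: multiply transfer functions. G_eq = 5/(s+1) × 8/(s+7) = 40/((s+1)(s+7)). DC gain = 40/(1×7) = 5.7143.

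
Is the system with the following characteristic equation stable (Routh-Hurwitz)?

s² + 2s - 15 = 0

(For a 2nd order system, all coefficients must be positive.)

Coefficients: 1, 2, -15. c=-15 not positive, so system is unstable.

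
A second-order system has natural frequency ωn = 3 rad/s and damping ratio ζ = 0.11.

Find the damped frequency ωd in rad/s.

ωd = ωn√(1 - ζ²) = 3√(1 - 0.11²) = 2.98 rad/s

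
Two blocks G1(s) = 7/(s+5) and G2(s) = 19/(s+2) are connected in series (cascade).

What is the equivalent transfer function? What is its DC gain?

Series: multiply transfer functions. G_eq = 7/(s+5) × 19/(s+2) = 133/((s+5)(s+2)). DC gain = 133/(5×2) = 13.3.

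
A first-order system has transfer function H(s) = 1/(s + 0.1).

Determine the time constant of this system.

For H(s) = 1/(s + 1/τ), the pole is at -1/τ = -0.1, so τ = 1/0.1 = 10 s.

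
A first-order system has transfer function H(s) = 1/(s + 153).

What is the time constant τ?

For H(s) = 1/(s + 1/τ), the pole is at -1/τ = -153, so τ = 1/153 = 0.0065 s.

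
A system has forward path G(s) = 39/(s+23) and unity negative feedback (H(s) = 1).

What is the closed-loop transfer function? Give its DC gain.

T(s) = G/(1+GH) = [39/(s+23)] / [1 + 39/(s+23)] = 39/(s+23+39) = 39/(s+62). DC gain = 39/62 = 0.6290.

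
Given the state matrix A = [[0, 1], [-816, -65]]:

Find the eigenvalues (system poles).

det(A - λI) = λ² - (-65)λ + 816 = (λ - (-17))(λ - (-48)). Eigenvalues: -17, -48.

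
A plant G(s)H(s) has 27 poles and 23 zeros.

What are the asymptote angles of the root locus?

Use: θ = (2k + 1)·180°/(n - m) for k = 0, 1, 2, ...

n - m = 27 - 23 = 4. Angles: θk = (2k + 1)·180°/4 = 45°, 135°, 225°, 315°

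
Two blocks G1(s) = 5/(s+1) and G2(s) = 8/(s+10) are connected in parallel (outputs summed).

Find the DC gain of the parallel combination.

Parallel: G_eq = G1 + G2. DC gain = G1(0) + G2(0) = 5/1 + 8/10 = 5 + 0.8 = 5.8.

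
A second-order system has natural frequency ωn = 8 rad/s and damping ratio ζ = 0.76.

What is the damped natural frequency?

ωd = ωn√(1 - ζ²) = 8√(1 - 0.76²) = 5.2 rad/s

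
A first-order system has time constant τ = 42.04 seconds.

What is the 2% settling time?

For first-order system, 2% settling time ≈ 4τ = 4 × 42.04 = 168.16 s.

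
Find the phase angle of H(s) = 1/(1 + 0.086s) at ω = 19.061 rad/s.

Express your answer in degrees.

Phase = -arctan(ωτ) = -arctan(19.061 × 0.086) = -58.6°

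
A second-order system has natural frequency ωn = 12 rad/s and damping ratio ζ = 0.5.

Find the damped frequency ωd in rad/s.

ωd = ωn√(1 - ζ²) = 12√(1 - 0.5²) = 10.39 rad/s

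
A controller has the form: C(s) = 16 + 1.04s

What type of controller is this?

This is a Proportional-Derivative (PD) controller.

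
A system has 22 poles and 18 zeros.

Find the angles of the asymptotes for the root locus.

n - m = 22 - 18 = 4. Angles: θk = (2k + 1)·180°/4 = 45°, 135°, 225°, 315°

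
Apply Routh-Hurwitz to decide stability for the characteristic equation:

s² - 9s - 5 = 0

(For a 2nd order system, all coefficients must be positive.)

Coefficients: 1, -9, -5. b=-9, c=-5 not positive, so system is unstable.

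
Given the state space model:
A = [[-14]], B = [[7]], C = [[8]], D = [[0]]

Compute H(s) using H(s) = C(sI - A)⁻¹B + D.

(sI - A)⁻¹ = 1/(s + 14). H(s) = 8 × 7/(s + 14) + 0 = 56/(s + 14).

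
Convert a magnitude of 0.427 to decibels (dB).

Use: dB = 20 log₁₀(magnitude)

dB = 20 log₁₀(0.427) = -7.4 dB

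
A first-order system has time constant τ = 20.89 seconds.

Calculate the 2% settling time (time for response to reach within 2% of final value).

For first-order system, 2% settling time ≈ 4τ = 4 × 20.89 = 83.56 s.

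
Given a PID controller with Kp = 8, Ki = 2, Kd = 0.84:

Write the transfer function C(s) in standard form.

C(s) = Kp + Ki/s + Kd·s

Substituting values: C(s) = 8 + 2/s + 0.84s = (0.84s² + 8s + 2)/s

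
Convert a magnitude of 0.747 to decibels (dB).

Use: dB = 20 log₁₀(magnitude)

dB = 20 log₁₀(0.747) = -2.5 dB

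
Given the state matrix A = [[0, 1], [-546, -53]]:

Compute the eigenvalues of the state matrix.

det(A - λI) = λ² - (-53)λ + 546 = (λ - (-39))(λ - (-14)). Eigenvalues: -39, -14.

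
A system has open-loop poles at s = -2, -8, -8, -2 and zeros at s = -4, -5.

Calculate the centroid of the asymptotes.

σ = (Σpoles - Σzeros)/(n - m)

σ = (Σpoles - Σzeros)/(n - m) = (-20 - (-9))/(4 - 2) = -11/2 = -5.5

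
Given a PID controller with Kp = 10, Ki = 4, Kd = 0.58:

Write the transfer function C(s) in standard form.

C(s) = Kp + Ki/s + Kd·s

Substituting values: C(s) = 10 + 4/s + 0.58s = (0.58s² + 10s + 4)/s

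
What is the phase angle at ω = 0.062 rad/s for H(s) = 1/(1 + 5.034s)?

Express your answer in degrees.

Phase = -arctan(ωτ) = -arctan(0.062 × 5.034) = -17.3°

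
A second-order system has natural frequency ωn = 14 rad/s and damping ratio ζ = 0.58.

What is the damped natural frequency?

ωd = ωn√(1 - ζ²) = 14√(1 - 0.58²) = 11.4 rad/s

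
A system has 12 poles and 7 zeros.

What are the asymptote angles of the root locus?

n - m = 12 - 7 = 5. Angles: θk = (2k + 1)·180°/5 = 36°, 108°, 180°, 252°, 324°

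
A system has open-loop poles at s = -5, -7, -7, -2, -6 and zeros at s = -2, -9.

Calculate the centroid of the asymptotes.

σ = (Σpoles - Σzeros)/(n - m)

σ = (Σpoles - Σzeros)/(n - m) = (-27 - (-11))/(5 - 2) = -16/3 = -5.33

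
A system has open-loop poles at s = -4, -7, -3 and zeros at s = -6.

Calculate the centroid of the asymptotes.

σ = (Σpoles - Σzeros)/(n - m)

σ = (Σpoles - Σzeros)/(n - m) = (-14 - (-6))/(3 - 1) = -8/2 = -4.0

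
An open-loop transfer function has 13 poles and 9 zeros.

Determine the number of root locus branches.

Root locus has n branches where n = number of poles = 13.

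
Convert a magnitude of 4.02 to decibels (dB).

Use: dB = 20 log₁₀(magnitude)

dB = 20 log₁₀(4.02) = 12.1 dB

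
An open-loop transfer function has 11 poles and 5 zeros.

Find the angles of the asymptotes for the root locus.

n - m = 11 - 5 = 6. Angles: θk = (2k + 1)·180°/6 = 30°, 90°, 150°, 210°, 270°, 330°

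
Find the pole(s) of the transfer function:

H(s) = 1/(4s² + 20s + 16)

Discriminant = 20² - 4×4×16 = 400 - 256 = 144 > 0, so two distinct real poles. Using quadratic formula: s = (-20 ± √144)/(2×4) = (-20 ± √144)/8, with √144 = 12. s₁ = -8/8 = -1, s₂ = -32/8 = -4. Poles: s₁ = -1, s₂ = -4.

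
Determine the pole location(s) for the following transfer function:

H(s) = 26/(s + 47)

Pole is where denominator = 0: s + 47 = 0, so s = -47.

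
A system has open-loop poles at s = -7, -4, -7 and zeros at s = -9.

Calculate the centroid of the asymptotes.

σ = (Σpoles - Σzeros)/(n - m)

σ = (Σpoles - Σzeros)/(n - m) = (-18 - (-9))/(3 - 1) = -9/2 = -4.5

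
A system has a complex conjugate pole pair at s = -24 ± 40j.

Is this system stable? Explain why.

Real part of poles is -24 (< 0, left half-plane). Stable.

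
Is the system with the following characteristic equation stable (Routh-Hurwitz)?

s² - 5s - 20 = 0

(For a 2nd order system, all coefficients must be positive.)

Coefficients: 1, -5, -20. b=-5, c=-20 not positive, so system is unstable.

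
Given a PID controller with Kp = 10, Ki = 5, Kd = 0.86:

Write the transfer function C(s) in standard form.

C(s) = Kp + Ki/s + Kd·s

Substituting values: C(s) = 10 + 5/s + 0.86s = (0.86s² + 10s + 5)/s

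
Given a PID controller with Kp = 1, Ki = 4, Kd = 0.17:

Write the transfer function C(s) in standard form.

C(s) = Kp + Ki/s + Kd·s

Substituting values: C(s) = 1 + 4/s + 0.17s = (0.17s² + s + 4)/s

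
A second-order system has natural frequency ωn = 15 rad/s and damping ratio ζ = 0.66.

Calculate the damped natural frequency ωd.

ωd = ωn√(1 - ζ²) = 15√(1 - 0.66²) = 11.27 rad/s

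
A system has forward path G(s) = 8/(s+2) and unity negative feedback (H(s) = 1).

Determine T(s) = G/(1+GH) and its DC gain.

T(s) = G/(1+GH) = [8/(s+2)] / [1 + 8/(s+2)] = 8/(s+2+8) = 8/(s+10). DC gain = 8/10 = 0.8.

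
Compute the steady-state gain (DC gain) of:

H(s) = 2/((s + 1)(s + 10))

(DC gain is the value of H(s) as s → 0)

DC gain = H(0) = 2/(1 × 10) = 2/10 = 0.2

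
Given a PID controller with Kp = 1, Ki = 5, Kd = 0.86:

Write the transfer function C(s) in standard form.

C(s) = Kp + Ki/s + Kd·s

Substituting values: C(s) = 1 + 5/s + 0.86s = (0.86s² + s + 5)/s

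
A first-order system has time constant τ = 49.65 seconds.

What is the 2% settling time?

For first-order system, 2% settling time ≈ 4τ = 4 × 49.65 = 198.6 s.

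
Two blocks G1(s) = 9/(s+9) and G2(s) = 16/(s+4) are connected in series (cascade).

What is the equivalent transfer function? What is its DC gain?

Series: multiply transfer functions. G_eq = 9/(s+9) × 16/(s+4) = 144/((s+9)(s+4)). DC gain = 144/(9×4) = 4.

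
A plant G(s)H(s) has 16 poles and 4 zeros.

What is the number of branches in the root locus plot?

Root locus has n branches where n = number of poles = 16.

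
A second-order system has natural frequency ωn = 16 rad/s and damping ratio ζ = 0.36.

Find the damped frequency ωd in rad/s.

ωd = ωn√(1 - ζ²) = 16√(1 - 0.36²) = 14.93 rad/s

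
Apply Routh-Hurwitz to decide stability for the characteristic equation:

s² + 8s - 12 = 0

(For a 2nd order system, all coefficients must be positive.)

Coefficients: 1, 8, -12. c=-12 not positive, so system is unstable.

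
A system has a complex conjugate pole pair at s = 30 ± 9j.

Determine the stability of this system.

Real part of poles is 30 (> 0, right half-plane). Unstable.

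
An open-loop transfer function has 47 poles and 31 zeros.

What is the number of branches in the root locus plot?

Root locus has n branches where n = number of poles = 47.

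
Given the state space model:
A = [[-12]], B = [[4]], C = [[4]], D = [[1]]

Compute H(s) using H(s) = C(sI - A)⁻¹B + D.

(sI - A)⁻¹ = 1/(s + 12). H(s) = 4×4/(s + 12) + 1 = (s + 28)/(s + 12).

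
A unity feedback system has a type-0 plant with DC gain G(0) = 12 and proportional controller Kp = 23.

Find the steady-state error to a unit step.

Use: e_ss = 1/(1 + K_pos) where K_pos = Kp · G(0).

K_pos = Kp · G(0) = 23 × 12 = 276. e_ss = 1/(1 + 276) = 0.0036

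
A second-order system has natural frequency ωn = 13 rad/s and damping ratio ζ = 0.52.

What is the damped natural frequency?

ωd = ωn√(1 - ζ²) = 13√(1 - 0.52²) = 11.1 rad/s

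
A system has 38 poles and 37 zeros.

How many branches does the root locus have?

Root locus has n branches where n = number of poles = 38.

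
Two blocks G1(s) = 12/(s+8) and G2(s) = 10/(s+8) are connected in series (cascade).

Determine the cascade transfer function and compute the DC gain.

Series: multiply transfer functions. G_eq = 12/(s+8) × 10/(s+8) = 120/((s+8)(s+8)). DC gain = 120/(8×8) = 1.875.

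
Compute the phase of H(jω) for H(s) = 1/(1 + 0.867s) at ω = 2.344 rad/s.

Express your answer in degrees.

Phase = -arctan(ωτ) = -arctan(2.344 × 0.867) = -63.8°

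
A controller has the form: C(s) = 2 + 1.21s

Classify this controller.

This is a Proportional-Derivative (PD) controller.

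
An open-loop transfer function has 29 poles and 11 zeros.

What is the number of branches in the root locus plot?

Root locus has n branches where n = number of poles = 29.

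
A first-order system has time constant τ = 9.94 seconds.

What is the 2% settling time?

For first-order system, 2% settling time ≈ 4τ = 4 × 9.94 = 39.76 s.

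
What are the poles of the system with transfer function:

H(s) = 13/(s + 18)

Pole is where denominator = 0: s + 18 = 0, so s = -18.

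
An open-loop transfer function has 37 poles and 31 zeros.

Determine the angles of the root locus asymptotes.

n - m = 37 - 31 = 6. Angles: θk = (2k + 1)·180°/6 = 30°, 90°, 150°, 210°, 270°, 330°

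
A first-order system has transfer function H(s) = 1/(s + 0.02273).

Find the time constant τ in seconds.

For H(s) = 1/(s + 1/τ), the pole is at -1/τ = -0.02273, so τ = 1/0.02273 = 43.99 s.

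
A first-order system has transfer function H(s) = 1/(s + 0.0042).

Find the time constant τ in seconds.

For H(s) = 1/(s + 1/τ), the pole is at -1/τ = -0.0042, so τ = 1/0.0042 = 238.1 s.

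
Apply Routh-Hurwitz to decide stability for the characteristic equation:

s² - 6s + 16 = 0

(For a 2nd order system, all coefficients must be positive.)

Coefficients: 1, -6, 16. b=-6 not positive, so system is unstable.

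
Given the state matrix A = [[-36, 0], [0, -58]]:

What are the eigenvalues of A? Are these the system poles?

For diagonal matrix, eigenvalues are diagonal entries: λ₁ = -36, λ₂ = -58. Eigenvalues of A = system poles.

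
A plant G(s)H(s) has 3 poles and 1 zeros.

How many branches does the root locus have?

Root locus has n branches where n = number of poles = 3.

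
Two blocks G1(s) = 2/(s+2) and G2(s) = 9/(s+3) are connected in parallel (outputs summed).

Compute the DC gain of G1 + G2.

Parallel: G_eq = G1 + G2. DC gain = G1(0) + G2(0) = 2/2 + 9/3 = 1 + 3 = 4.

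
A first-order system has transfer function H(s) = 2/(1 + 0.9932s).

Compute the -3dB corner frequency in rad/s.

Corner frequency = 1/τ = 1/0.9932 = 1.007 rad/s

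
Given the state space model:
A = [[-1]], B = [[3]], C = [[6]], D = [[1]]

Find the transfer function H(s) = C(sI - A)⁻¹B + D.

(sI - A)⁻¹ = 1/(s + 1). H(s) = 6×3/(s + 1) + 1 = (s + 19)/(s + 1).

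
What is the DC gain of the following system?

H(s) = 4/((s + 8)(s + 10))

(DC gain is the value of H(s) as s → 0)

DC gain = H(0) = 4/(8 × 10) = 4/80 = 0.05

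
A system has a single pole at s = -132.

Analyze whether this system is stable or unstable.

Pole at s = -132 is in the left half-plane. Stable.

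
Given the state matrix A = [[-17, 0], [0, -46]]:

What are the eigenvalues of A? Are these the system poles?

For diagonal matrix, eigenvalues are diagonal entries: λ₁ = -17, λ₂ = -46. Eigenvalues of A = system poles.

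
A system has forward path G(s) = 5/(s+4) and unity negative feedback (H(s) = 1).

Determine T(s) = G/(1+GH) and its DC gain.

T(s) = G/(1+GH) = [5/(s+4)] / [1 + 5/(s+4)] = 5/(s+4+5) = 5/(s+9). DC gain = 5/9 = 0.5556.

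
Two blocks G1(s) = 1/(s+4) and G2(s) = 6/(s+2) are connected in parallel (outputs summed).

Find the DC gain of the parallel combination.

Parallel: G_eq = G1 + G2. DC gain = G1(0) + G2(0) = 1/4 + 6/2 = 0.25 + 3 = 3.25.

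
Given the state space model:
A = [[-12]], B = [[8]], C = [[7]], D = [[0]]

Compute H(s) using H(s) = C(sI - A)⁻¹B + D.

(sI - A)⁻¹ = 1/(s + 12). H(s) = 7 × 8/(s + 12) + 0 = 56/(s + 12).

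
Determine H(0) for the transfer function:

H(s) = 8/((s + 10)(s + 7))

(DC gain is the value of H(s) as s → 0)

DC gain = H(0) = 8/(10 × 7) = 8/70 = 0.1143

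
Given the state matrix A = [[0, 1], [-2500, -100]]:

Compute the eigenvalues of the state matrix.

det(A - λI) = λ² - (-100)λ + 2500 = (λ - (-50))(λ - (-50)). Eigenvalues: -50, -50.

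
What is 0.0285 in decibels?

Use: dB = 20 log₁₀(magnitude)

dB = 20 log₁₀(0.0285) = -30.9 dB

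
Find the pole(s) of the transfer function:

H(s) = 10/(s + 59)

Pole is where denominator = 0: s + 59 = 0, so s = -59.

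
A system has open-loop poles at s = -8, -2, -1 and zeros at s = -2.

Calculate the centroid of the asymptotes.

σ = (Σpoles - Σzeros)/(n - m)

σ = (Σpoles - Σzeros)/(n - m) = (-11 - (-2))/(3 - 1) = -9/2 = -4.5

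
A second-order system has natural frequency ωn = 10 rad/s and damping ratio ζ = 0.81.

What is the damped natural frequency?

ωd = ωn√(1 - ζ²) = 10√(1 - 0.81²) = 5.86 rad/s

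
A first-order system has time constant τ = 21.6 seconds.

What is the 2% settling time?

For first-order system, 2% settling time ≈ 4τ = 4 × 21.6 = 86.4 s.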